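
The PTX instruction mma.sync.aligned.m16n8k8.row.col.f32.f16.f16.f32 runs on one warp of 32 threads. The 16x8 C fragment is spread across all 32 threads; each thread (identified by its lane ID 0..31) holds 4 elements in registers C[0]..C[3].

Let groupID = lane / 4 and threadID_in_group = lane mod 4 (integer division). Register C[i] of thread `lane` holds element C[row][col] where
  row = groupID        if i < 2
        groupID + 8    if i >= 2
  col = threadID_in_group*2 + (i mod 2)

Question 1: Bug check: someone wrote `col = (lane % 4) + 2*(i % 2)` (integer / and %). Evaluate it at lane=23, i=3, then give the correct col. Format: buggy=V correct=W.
buggy=5 correct=7

`(lane % 4) + 2*(i % 2)`[23,3]⇒5
lane 23: gr=5 (23/4), th=3 (23%4)
i=3: r=5+8=13, c=3*2+1=7
col: 5 vs 7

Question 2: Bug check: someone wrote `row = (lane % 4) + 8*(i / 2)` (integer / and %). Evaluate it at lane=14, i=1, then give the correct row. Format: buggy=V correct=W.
`(lane % 4) + 8*(i / 2)`[14,1]→2
14: G=3,T=2
[1] (3+0,2*2+1) = (3,5)
row: 2 vs 3

buggy=2 correct=3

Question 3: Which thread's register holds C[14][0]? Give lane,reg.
r=14⇒gr=6,Rb=1  c=0⇒th=0,odd=0
L=6*4+0=24  i=1*2+0=2

24,2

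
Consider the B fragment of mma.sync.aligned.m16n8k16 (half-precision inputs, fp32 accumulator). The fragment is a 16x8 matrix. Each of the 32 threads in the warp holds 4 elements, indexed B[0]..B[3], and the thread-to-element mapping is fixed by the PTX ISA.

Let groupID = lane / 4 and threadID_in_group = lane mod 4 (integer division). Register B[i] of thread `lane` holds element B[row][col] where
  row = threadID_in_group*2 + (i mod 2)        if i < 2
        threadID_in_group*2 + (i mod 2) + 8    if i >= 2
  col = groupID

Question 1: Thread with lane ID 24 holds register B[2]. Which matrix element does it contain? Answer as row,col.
8,6

lane 24=>24/4=6, 24 mod 4=0
i=2  r:2·0+0+8=>8  c:6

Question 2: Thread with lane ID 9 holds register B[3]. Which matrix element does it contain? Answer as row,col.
11,2

lane 9=>9/4=2, 9 mod 4=1
i=3  r:2·1+1+8=>11  c:2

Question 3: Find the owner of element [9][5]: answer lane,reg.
20,3

c=5->g=5  r=9->rb=1,t=0,b0=1
L=5*4+0=20  i=1*2+1=3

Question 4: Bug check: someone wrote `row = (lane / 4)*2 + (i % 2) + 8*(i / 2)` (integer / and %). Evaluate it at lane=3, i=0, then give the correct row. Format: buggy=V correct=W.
`(lane / 4)*2 + (i % 2) + 8*(i / 2)`[3,0]->0
3: g=0,t=3
[0] (3*2+0+0,0) = (6,0)
row: 0 vs 6

buggy=0 correct=6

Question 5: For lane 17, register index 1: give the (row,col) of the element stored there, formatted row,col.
3,4

17: gr=4,th=1
[1] (1*2+1+0,4) = (3,4)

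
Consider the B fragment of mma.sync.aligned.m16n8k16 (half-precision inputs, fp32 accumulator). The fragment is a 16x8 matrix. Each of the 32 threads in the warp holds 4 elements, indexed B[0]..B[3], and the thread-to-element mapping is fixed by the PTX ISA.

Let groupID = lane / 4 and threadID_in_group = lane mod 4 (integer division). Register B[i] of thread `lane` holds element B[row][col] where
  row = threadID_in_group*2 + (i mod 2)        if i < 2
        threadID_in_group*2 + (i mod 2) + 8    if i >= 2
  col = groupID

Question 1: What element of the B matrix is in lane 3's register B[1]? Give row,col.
lane 3: gr=0 (3/4), th=3 (3%4)
i=1: r=3*2+1+0=7, c=gr=0

7,0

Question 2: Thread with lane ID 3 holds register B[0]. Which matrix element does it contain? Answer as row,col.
lane 3: gid=0 (3/4), tid=3 (3%4)
i=0: r=3*2+0+0=6, c=gid=0

6,0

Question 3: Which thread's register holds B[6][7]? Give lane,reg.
c=7⇒gr=7  r=6⇒Rb=0,th=3,odd=0
L=7*4+3=31  i=0*2+0=0

31,0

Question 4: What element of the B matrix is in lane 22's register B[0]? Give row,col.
lane 22->22/4=5, 22 mod 4=2
i=0  r:2·2+0+0->4  c:5

4,5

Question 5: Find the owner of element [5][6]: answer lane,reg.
c=6⇒gr=6  r=5⇒Rb=0,th=2,odd=1
L=6*4+2=26  i=0*2+1=1

26,1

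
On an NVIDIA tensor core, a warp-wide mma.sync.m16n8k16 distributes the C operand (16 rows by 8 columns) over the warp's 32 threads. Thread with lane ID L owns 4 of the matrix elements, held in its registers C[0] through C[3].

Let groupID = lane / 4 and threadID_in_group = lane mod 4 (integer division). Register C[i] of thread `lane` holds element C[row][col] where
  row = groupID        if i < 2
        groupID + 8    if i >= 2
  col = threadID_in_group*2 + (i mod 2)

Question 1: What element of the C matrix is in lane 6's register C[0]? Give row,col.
6: gid=1,tid=2
[0] (1+0,2*2+0) = (1,4)

1,4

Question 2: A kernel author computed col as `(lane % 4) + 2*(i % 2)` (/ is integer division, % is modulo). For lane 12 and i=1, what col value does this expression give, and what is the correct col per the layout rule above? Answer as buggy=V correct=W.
`(lane % 4) + 2*(i % 2)`[12,1]->2
lane 12: g=3 (12/4), t=0 (12%4)
i=1: r=3+0=3, c=0*2+1=1
col: 2 vs 1

buggy=2 correct=1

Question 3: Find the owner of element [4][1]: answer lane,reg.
r:4=>grp=4,rB=0  c:1=>tig=0,lo=1
L=4*4+0=16  i=0*2+1=1

16,1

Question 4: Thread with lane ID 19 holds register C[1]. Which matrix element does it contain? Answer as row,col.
4,7

lane 19⇒19/4=4, 19 mod 4=3
i=1  r:4+0⇒4  c:2·3+1⇒7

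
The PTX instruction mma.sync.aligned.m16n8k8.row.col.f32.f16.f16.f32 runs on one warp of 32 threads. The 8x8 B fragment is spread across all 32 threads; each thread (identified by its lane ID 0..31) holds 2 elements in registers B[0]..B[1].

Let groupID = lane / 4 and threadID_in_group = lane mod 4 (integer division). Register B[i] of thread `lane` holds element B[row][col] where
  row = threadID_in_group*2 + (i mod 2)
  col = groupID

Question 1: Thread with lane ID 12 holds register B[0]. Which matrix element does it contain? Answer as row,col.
0,3

lane 12⇒12/4=3, 12 mod 4=0
i=0  r:2·0+0⇒0  c:3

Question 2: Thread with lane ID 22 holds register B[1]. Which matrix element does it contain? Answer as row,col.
5,5

L=22->g=22>>2=5, t=22&3=2
[1]->row 2·2+1=5  col g=5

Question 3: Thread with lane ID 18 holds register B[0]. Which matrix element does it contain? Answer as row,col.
lane 18->18/4=4, 18 mod 4=2
i=0  r:2·2+0->4  c:4

4,4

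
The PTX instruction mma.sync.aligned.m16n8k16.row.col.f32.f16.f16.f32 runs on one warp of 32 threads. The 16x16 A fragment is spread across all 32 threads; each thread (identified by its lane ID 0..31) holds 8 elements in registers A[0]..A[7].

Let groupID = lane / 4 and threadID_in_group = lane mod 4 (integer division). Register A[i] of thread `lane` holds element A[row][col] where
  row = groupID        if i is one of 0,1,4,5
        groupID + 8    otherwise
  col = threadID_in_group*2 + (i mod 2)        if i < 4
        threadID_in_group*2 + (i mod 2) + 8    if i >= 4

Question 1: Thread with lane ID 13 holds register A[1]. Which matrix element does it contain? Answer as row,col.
3,3

L=13->g=13>>2=3, t=13&3=1
[1]->row 3+0=3  col 1·2+1+0=3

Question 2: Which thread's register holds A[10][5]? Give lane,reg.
10,3

r=10->g=2,rb=1  c=5->cb=0,t=2,b0=1
L=2*4+2=10  i=0*4+1*2+1=3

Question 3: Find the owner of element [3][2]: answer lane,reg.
r:3=>grp=3,rB=0  c:2=>cB=0,tig=1,lo=0
L=3*4+1=13  i=0*4+0*2+0=0

13,0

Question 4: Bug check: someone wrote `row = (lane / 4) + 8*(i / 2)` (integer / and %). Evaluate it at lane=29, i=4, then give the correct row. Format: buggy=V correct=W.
buggy=23 correct=7

`(lane / 4) + 8*(i / 2)`[29,4]→23
29: G=7,T=1
[4] (7+0,1*2+0+8) = (7,10)
row: 23 vs 7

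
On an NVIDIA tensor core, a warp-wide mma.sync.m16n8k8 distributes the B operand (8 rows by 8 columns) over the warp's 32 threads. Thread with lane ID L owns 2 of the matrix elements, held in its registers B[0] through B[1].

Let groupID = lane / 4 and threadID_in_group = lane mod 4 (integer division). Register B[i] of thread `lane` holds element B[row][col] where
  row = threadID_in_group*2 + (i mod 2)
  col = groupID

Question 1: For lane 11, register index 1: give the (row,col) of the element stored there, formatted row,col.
7,2

lane 11->11/4=2, 11 mod 4=3
i=1  r:2·3+1->7  c:2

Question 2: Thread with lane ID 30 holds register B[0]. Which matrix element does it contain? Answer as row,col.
4,7

L=30⇒gr=30>>2=7, th=30&3=2
[0]⇒row 2·2+0=4  col gr=7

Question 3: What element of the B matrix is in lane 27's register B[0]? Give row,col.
lane 27: grp=6 (27/4), tig=3 (27%4)
i=0: r=3*2+0=6, c=grp=6

6,6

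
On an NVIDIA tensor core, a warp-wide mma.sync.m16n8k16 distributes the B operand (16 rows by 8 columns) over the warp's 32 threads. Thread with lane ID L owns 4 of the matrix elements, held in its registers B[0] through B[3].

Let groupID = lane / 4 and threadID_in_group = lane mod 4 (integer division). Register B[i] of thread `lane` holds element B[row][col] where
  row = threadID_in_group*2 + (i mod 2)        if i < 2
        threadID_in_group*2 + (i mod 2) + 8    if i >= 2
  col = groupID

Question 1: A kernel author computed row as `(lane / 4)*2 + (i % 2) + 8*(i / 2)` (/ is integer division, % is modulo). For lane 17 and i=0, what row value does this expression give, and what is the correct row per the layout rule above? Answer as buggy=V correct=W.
`(lane / 4)*2 + (i % 2) + 8*(i / 2)`[17,0]⇒8
L=17⇒gr=17>>2=4, th=17&3=1
[0]⇒row 1·2+0+0=2  col gr=4
row: 8 vs 2

buggy=8 correct=2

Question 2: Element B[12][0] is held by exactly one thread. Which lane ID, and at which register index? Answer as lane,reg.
c:0=>grp=0  r:12=>rB=1,tig=2,lo=0
L=0*4+2=2  i=1*2+0=2

2,2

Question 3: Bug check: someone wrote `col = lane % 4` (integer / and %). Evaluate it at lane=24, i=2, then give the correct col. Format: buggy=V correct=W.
buggy=0 correct=6

`lane % 4`[24,2]=>0
24: grp=6,tig=0
[2] (0*2+0+8,6) = (8,6)
col: 0 vs 6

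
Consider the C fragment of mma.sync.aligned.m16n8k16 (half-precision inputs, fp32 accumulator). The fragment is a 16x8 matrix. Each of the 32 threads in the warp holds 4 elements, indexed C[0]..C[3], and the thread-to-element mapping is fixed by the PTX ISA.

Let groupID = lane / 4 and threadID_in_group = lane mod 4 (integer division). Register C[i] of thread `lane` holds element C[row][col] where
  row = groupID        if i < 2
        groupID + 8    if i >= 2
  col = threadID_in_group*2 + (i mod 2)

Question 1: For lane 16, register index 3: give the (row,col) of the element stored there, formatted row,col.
12,1

16: G=4,T=0
[3] (4+8,0*2+1) = (12,1)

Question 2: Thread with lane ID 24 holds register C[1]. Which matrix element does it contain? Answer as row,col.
lane 24->24/4=6, 24 mod 4=0
i=1  r:6+0->6  c:2·0+1->1

6,1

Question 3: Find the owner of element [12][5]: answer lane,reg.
18,3

r=12->g=4,rb=1  c=5->t=2,b0=1
L=4*4+2=18  i=1*2+1=3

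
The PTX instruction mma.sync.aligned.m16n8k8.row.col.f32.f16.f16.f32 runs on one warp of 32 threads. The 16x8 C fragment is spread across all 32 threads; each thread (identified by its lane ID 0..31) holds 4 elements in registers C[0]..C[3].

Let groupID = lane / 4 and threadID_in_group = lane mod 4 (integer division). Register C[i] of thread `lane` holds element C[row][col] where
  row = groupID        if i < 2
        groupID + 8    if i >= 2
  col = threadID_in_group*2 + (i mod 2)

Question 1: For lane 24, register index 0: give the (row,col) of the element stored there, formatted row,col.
L=24=>grp=24>>2=6, tig=24&3=0
[0]=>row 6+0=6  col 0·2+0=0

6,0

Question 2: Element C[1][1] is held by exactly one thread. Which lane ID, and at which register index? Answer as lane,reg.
r=1⇒gr=1,Rb=0  c=1⇒th=0,odd=1
L=1*4+0=4  i=0*2+1=1

4,1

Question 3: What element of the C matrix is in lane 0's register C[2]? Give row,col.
0: grp=0,tig=0
[2] (0+8,0*2+0) = (8,0)

8,0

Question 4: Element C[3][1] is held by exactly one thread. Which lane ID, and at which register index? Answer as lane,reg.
12,1

r=3->g=3,rb=0  c=1->t=0,b0=1
L=3*4+0=12  i=0*2+1=1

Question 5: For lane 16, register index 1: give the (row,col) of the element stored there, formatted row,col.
4,1

L=16->g=16>>2=4, t=16&3=0
[1]->row 4+0=4  col 0·2+1=1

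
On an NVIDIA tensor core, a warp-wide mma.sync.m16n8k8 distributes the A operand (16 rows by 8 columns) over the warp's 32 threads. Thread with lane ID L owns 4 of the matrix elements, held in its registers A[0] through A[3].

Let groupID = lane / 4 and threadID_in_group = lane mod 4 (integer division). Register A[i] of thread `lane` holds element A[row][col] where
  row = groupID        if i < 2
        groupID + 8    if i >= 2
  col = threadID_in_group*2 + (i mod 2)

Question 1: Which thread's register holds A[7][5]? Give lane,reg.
r=7⇒gr=7,Rb=0  c=5⇒th=2,odd=1
L=7*4+2=30  i=0*2+1=1

30,1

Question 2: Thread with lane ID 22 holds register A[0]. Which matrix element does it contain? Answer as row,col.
22: g=5,t=2
[0] (5+0,2*2+0) = (5,4)

5,4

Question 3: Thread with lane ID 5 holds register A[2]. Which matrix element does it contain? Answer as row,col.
L=5=>grp=5>>2=1, tig=5&3=1
[2]=>row 1+8=9  col 1·2+0=2

9,2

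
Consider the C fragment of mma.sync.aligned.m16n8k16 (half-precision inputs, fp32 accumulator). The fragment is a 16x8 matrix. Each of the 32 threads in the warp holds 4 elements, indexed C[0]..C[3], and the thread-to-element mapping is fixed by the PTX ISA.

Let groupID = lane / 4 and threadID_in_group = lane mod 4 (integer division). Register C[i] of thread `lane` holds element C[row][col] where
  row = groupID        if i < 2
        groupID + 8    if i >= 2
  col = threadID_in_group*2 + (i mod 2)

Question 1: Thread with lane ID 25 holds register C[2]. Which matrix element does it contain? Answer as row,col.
14,2

lane 25: gr=6 (25/4), th=1 (25%4)
i=2: r=6+8=14, c=1*2+0=2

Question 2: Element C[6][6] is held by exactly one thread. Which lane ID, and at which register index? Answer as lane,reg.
r: 6->gid=6,r8=0  c: 6->tid=3,i&1=0
L=6*4+3=27  i=0*2+0=0

27,0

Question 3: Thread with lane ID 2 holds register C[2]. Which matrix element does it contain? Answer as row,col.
8,4

2: gid=0,tid=2
[2] (0+8,2*2+0) = (8,4)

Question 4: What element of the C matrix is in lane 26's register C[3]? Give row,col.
14,5

L=26=>grp=26>>2=6, tig=26&3=2
[3]=>row 6+8=14  col 2·2+1=5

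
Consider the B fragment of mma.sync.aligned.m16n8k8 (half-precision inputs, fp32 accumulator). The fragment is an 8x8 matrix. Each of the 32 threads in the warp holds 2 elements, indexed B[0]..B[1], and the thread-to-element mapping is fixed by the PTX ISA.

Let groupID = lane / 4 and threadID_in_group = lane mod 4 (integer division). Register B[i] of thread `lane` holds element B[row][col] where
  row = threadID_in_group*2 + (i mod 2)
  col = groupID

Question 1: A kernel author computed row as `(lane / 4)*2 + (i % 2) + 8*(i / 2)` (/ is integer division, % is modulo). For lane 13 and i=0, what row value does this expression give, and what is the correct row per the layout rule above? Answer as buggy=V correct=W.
`(lane / 4)*2 + (i % 2) + 8*(i / 2)`[13,0]->6
lane 13->13/4=3, 13 mod 4=1
i=0  r:2·1+0->2  c:3
row: 6 vs 2

buggy=6 correct=2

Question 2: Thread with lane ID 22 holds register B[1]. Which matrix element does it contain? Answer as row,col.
22: gr=5,th=2
[1] (2*2+1,5) = (5,5)

5,5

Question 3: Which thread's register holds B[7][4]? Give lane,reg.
19,1

c: 4->gid=4  r: 7->tid=3,i&1=1
L=4*4+3=19  i=1=1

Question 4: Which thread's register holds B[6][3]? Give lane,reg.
15,0

c=3->g=3  r=6->t=3,b0=0
L=3*4+3=15  i=0=0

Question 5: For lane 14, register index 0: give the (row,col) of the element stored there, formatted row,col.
4,3

lane 14: g=3 (14/4), t=2 (14%4)
i=0: r=2*2+0=4, c=g=3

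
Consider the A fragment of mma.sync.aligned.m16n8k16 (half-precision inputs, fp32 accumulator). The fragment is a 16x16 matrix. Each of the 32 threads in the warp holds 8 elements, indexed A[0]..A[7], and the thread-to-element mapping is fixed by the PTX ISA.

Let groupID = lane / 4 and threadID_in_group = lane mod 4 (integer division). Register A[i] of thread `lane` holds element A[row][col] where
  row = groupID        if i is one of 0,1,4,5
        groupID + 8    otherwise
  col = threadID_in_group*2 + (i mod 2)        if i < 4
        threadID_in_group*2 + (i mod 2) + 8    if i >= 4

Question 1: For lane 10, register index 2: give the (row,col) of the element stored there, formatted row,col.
10,4

10: gr=2,th=2
[2] (2+8,2*2+0+0) = (10,4)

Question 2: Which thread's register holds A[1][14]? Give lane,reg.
7,4

r=1→G=1,rhi=0  c=14→chi=1,T=3,p=0
L=1*4+3=7  i=1*4+0*2+0=4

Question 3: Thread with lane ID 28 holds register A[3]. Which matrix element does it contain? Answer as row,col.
15,1

lane 28: G=7 (28/4), T=0 (28%4)
i=3: r=7+8=15, c=0*2+1+0=1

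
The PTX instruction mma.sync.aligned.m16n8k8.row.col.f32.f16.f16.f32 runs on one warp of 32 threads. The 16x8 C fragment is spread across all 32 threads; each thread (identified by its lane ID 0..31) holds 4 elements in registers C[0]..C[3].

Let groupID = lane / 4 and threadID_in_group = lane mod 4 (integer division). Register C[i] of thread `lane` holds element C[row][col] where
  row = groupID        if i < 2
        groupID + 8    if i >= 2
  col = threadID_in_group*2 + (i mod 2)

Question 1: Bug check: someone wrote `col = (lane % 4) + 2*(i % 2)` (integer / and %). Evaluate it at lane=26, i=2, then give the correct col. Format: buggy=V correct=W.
`(lane % 4) + 2*(i % 2)`[26,2]=>2
26: grp=6,tig=2
[2] (6+8,2*2+0) = (14,4)
col: 2 vs 4

buggy=2 correct=4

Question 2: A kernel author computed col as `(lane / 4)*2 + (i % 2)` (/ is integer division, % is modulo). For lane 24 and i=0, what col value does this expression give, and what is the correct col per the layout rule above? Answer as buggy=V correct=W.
`(lane / 4)*2 + (i % 2)`[24,0]->12
24: g=6,t=0
[0] (6+0,0*2+0) = (6,0)
col: 12 vs 0

buggy=12 correct=0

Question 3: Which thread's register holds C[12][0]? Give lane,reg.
16,2

r: 12->gid=4,r8=1  c: 0->tid=0,i&1=0
L=4*4+0=16  i=1*2+0=2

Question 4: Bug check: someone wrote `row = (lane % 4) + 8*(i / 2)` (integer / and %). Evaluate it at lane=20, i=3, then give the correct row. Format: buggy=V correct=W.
buggy=8 correct=13

`(lane % 4) + 8*(i / 2)`[20,3]->8
lane 20: gid=5 (20/4), tid=0 (20%4)
i=3: r=5+8=13, c=0*2+1=1
row: 8 vs 13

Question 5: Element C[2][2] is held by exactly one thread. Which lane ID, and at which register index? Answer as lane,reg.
r: 2->gid=2,r8=0  c: 2->tid=1,i&1=0
L=2*4+1=9  i=0*2+0=0

9,0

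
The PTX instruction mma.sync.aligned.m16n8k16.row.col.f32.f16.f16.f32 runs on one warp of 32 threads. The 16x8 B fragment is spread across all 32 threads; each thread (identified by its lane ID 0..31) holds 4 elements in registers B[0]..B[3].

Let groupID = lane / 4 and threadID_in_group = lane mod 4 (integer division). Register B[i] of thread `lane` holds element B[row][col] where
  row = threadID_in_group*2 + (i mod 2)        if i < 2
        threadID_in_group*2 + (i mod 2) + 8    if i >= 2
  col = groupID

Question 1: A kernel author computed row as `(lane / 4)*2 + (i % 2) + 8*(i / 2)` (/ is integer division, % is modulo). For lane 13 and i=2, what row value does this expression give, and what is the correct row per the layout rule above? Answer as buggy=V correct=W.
`(lane / 4)*2 + (i % 2) + 8*(i / 2)`[13,2]->14
lane 13->13/4=3, 13 mod 4=1
i=2  r:2·1+0+8->10  c:3
row: 14 vs 10

buggy=14 correct=10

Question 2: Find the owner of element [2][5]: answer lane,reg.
c=5⇒gr=5  r=2⇒Rb=0,th=1,odd=0
L=5*4+1=21  i=0*2+0=0

21,0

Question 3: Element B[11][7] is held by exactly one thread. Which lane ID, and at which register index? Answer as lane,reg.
29,3

c=7→G=7  r=11→rhi=1,T=1,p=1
L=7*4+1=29  i=1*2+1=3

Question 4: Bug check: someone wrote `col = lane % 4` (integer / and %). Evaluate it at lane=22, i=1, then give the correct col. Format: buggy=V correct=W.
`lane % 4`[22,1]->2
L=22->gid=22>>2=5, tid=22&3=2
[1]->row 2·2+1+0=5  col gid=5
col: 2 vs 5

buggy=2 correct=5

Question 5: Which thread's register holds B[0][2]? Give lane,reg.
8,0

c: 2->gid=2  r: 0->r8=0,tid=0,i&1=0
L=2*4+0=8  i=0*2+0=0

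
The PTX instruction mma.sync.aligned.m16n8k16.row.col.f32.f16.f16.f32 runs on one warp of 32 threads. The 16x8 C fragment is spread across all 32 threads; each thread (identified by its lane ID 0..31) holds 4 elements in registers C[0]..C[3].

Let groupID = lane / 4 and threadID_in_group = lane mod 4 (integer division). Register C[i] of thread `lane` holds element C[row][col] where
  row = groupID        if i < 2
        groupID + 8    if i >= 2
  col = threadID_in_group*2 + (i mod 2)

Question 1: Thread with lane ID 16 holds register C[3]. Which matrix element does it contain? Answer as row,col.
12,1

lane 16: gr=4 (16/4), th=0 (16%4)
i=3: r=4+8=12, c=0*2+1=1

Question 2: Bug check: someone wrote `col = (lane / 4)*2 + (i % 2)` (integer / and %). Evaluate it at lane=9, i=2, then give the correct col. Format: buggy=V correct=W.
buggy=4 correct=2

`(lane / 4)*2 + (i % 2)`[9,2]->4
lane 9: g=2 (9/4), t=1 (9%4)
i=2: r=2+8=10, c=1*2+0=2
col: 4 vs 2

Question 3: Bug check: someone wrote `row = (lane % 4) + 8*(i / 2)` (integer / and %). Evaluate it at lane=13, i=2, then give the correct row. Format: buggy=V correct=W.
buggy=9 correct=11

`(lane % 4) + 8*(i / 2)`[13,2]->9
13: gid=3,tid=1
[2] (3+8,1*2+0) = (11,2)
row: 9 vs 11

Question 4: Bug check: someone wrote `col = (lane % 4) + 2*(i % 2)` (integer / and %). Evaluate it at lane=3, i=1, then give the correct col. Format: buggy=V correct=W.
buggy=5 correct=7

`(lane % 4) + 2*(i % 2)`[3,1]->5
lane 3->3/4=0, 3 mod 4=3
i=1  r:0+0->0  c:2·3+1->7
col: 5 vs 7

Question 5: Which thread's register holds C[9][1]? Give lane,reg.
r=9⇒gr=1,Rb=1  c=1⇒th=0,odd=1
L=1*4+0=4  i=1*2+1=3

4,3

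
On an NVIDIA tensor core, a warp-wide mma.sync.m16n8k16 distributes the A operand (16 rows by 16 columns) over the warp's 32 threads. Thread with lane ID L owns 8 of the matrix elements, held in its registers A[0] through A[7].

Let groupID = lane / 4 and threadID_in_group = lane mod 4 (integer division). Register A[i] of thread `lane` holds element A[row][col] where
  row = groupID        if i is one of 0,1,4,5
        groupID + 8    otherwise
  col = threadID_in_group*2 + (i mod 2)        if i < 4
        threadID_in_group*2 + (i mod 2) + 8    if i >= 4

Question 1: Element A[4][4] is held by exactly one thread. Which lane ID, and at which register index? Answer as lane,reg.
r: 4->gid=4,r8=0  c: 4->c8=0,tid=2,i&1=0
L=4*4+2=18  i=0*4+0*2+0=0

18,0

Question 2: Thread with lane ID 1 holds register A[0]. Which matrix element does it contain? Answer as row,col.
lane 1: grp=0 (1/4), tig=1 (1%4)
i=0: r=0+0=0, c=1*2+0+0=2

0,2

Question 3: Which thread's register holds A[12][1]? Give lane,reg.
16,3

r=12→G=4,rhi=1  c=1→chi=0,T=0,p=1
L=4*4+0=16  i=0*4+1*2+1=3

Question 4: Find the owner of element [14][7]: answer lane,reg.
r=14⇒gr=6,Rb=1  c=7⇒Cb=0,th=3,odd=1
L=6*4+3=27  i=0*4+1*2+1=3

27,3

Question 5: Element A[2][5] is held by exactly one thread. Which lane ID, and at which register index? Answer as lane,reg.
10,1

r:2=>grp=2,rB=0  c:5=>cB=0,tig=2,lo=1
L=2*4+2=10  i=0*4+0*2+1=1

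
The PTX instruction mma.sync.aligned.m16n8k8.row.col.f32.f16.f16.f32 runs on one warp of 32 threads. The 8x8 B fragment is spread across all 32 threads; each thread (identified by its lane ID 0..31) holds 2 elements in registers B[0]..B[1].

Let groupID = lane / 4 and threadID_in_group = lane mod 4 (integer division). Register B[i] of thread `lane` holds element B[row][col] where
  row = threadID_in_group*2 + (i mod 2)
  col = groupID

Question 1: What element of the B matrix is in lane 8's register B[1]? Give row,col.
lane 8->8/4=2, 8 mod 4=0
i=1  r:2·0+1->1  c:2

1,2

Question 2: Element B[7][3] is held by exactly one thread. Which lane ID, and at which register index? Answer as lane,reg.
c=3->g=3  r=7->t=3,b0=1
L=3*4+3=15  i=1=1

15,1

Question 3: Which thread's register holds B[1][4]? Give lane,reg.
c=4⇒gr=4  r=1⇒th=0,odd=1
L=4*4+0=16  i=1=1

16,1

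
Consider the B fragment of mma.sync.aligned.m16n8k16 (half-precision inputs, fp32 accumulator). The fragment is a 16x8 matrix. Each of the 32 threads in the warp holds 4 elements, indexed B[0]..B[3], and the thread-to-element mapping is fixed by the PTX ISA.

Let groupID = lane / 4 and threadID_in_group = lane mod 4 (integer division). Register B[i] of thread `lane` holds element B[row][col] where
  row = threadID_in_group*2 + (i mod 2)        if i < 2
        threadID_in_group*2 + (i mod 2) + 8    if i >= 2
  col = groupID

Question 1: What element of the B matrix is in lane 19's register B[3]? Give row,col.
15,4

19: G=4,T=3
[3] (3*2+1+8,4) = (15,4)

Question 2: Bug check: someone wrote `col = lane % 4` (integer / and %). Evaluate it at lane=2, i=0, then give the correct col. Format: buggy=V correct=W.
`lane % 4`[2,0]=>2
L=2=>grp=2>>2=0, tig=2&3=2
[0]=>row 2·2+0+0=4  col grp=0
col: 2 vs 0

buggy=2 correct=0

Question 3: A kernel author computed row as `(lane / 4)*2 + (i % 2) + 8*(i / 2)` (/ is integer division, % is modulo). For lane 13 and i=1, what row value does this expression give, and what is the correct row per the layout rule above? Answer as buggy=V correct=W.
`(lane / 4)*2 + (i % 2) + 8*(i / 2)`[13,1]=>7
lane 13=>13/4=3, 13 mod 4=1
i=1  r:2·1+1+0=>3  c:3
row: 7 vs 3

buggy=7 correct=3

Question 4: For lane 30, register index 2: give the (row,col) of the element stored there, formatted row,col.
12,7

lane 30: grp=7 (30/4), tig=2 (30%4)
i=2: r=2*2+0+8=12, c=grp=7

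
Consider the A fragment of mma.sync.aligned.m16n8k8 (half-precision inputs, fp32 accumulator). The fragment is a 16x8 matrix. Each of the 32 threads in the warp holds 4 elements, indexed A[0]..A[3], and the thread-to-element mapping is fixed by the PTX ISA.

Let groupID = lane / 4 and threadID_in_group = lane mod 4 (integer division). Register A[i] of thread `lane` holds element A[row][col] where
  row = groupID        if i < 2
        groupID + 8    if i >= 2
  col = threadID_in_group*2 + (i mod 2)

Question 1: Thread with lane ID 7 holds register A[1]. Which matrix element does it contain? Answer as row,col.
1,7

L=7⇒gr=7>>2=1, th=7&3=3
[1]⇒row 1+0=1  col 3·2+1=7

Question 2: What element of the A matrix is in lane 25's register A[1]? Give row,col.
6,3

25: G=6,T=1
[1] (6+0,1*2+1) = (6,3)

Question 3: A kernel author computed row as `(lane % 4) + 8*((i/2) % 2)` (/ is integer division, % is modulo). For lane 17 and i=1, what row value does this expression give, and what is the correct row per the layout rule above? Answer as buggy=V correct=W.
`(lane % 4) + 8*((i/2) % 2)`[17,1]⇒1
17: gr=4,th=1
[1] (4+0,1*2+1) = (4,3)
row: 1 vs 4

buggy=1 correct=4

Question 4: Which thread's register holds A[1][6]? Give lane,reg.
r=1→G=1,rhi=0  c=6→T=3,p=0
L=1*4+3=7  i=0*2+0=0

7,0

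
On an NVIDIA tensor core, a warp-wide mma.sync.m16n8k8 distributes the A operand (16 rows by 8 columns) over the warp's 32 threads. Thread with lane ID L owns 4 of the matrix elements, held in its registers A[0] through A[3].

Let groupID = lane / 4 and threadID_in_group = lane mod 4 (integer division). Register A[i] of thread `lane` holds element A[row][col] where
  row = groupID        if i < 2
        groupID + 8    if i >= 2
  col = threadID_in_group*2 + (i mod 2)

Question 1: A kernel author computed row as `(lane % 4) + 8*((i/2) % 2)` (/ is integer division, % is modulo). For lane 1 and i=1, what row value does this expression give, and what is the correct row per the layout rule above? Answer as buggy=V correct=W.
`(lane % 4) + 8*((i/2) % 2)`[1,1]->1
lane 1->1/4=0, 1 mod 4=1
i=1  r:0+0->0  c:2·1+1->3
row: 1 vs 0

buggy=1 correct=0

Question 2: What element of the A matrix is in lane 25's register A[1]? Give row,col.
lane 25⇒25/4=6, 25 mod 4=1
i=1  r:6+0⇒6  c:2·1+1⇒3

6,3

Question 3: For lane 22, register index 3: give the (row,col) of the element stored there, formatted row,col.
13,5

lane 22: grp=5 (22/4), tig=2 (22%4)
i=3: r=5+8=13, c=2*2+1=5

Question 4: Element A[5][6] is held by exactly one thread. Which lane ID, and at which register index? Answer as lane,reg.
23,0

r=5⇒gr=5,Rb=0  c=6⇒th=3,odd=0
L=5*4+3=23  i=0*2+0=0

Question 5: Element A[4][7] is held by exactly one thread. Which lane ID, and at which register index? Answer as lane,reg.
r=4→G=4,rhi=0  c=7→T=3,p=1
L=4*4+3=19  i=0*2+1=1

19,1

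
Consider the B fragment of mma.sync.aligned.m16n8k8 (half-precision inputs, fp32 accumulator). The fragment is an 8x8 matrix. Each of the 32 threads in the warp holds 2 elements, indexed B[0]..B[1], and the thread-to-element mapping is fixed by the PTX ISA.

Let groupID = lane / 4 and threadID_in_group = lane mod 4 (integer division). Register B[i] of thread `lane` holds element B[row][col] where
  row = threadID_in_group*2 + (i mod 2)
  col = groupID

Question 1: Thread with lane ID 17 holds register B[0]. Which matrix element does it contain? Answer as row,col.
2,4

17: grp=4,tig=1
[0] (1*2+0,4) = (2,4)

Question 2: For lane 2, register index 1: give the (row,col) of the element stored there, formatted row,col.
5,0

lane 2=>2/4=0, 2 mod 4=2
i=1  r:2·2+1=>5  c:0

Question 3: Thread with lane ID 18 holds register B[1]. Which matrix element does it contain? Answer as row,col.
5,4

lane 18⇒18/4=4, 18 mod 4=2
i=1  r:2·2+1⇒5  c:4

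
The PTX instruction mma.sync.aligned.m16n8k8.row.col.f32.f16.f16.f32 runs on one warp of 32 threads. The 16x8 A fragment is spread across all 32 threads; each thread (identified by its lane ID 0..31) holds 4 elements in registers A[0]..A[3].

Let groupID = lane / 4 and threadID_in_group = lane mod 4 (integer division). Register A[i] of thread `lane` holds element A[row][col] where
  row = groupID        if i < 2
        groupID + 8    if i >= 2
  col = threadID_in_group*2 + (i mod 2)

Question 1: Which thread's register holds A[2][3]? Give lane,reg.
r=2->g=2,rb=0  c=3->t=1,b0=1
L=2*4+1=9  i=0*2+1=1

9,1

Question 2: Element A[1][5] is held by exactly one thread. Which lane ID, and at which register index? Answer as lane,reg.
6,1

r=1⇒gr=1,Rb=0  c=5⇒th=2,odd=1
L=1*4+2=6  i=0*2+1=1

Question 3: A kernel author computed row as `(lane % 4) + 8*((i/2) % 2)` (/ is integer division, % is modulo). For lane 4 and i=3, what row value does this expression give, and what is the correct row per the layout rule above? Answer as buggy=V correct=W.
`(lane % 4) + 8*((i/2) % 2)`[4,3]⇒8
lane 4: gr=1 (4/4), th=0 (4%4)
i=3: r=1+8=9, c=0*2+1=1
row: 8 vs 9

buggy=8 correct=9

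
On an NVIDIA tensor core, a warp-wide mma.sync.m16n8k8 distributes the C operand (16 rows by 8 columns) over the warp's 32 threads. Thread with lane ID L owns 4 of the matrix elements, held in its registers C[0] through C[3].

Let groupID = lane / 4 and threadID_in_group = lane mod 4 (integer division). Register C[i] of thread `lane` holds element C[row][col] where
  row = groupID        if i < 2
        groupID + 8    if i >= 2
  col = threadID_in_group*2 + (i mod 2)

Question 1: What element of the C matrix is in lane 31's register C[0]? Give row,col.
lane 31: gr=7 (31/4), th=3 (31%4)
i=0: r=7+0=7, c=3*2+0=6

7,6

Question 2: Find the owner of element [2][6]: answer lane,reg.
11,0

r:2=>grp=2,rB=0  c:6=>tig=3,lo=0
L=2*4+3=11  i=0*2+0=0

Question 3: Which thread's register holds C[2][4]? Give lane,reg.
r: 2->gid=2,r8=0  c: 4->tid=2,i&1=0
L=2*4+2=10  i=0*2+0=0

10,0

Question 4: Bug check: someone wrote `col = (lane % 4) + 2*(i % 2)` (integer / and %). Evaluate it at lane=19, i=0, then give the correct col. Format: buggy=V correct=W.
buggy=3 correct=6

`(lane % 4) + 2*(i % 2)`[19,0]→3
L=19→G=19>>2=4, T=19&3=3
[0]→row 4+0=4  col 3·2+0=6
col: 3 vs 6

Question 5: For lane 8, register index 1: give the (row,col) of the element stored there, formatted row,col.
lane 8->8/4=2, 8 mod 4=0
i=1  r:2+0->2  c:2·0+1->1

2,1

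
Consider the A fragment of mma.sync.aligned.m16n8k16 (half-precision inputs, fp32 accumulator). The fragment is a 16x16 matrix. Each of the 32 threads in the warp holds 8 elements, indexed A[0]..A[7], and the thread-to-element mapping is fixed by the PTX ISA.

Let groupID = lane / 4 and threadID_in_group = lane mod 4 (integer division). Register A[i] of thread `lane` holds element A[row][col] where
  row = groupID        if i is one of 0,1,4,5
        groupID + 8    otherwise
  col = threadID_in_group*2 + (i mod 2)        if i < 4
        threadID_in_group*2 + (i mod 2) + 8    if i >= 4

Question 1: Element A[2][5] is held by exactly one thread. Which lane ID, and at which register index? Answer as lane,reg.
r: 2->gid=2,r8=0  c: 5->c8=0,tid=2,i&1=1
L=2*4+2=10  i=0*4+0*2+1=1

10,1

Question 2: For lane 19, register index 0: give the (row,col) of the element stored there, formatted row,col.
4,6

L=19→G=19>>2=4, T=19&3=3
[0]→row 4+0=4  col 3·2+0+0=6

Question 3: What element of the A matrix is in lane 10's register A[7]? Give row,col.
10,13

10: gr=2,th=2
[7] (2+8,2*2+1+8) = (10,13)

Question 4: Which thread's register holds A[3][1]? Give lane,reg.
r: 3->gid=3,r8=0  c: 1->c8=0,tid=0,i&1=1
L=3*4+0=12  i=0*4+0*2+1=1

12,1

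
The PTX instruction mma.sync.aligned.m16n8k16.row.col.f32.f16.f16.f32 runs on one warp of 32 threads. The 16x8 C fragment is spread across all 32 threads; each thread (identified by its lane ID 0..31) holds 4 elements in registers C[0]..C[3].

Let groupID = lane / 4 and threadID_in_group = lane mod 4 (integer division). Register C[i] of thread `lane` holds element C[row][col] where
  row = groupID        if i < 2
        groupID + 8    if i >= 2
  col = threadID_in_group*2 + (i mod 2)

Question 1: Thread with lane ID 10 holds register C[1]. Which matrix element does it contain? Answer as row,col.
lane 10: gr=2 (10/4), th=2 (10%4)
i=1: r=2+0=2, c=2*2+1=5

2,5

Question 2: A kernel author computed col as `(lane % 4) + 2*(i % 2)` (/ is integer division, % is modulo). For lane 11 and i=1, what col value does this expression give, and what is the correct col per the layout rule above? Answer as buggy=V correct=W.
`(lane % 4) + 2*(i % 2)`[11,1]->5
lane 11: gid=2 (11/4), tid=3 (11%4)
i=1: r=2+0=2, c=3*2+1=7
col: 5 vs 7

buggy=5 correct=7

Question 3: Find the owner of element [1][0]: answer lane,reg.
r=1->g=1,rb=0  c=0->t=0,b0=0
L=1*4+0=4  i=0*2+0=0

4,0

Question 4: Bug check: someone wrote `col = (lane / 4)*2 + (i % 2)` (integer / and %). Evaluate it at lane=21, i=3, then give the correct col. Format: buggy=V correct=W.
buggy=11 correct=3

`(lane / 4)*2 + (i % 2)`[21,3]->11
21: gid=5,tid=1
[3] (5+8,1*2+1) = (13,3)
col: 11 vs 3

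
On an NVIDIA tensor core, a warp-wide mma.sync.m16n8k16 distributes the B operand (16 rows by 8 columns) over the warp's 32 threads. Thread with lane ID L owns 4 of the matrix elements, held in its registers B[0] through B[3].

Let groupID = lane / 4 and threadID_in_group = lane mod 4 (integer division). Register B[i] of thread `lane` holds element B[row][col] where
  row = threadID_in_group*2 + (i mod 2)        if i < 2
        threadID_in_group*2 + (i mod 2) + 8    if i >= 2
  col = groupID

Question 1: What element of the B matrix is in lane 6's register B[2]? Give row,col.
12,1

lane 6⇒6/4=1, 6 mod 4=2
i=2  r:2·2+0+8⇒12  c:1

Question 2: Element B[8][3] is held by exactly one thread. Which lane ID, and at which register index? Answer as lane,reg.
12,2

c=3⇒gr=3  r=8⇒Rb=1,th=0,odd=0
L=3*4+0=12  i=1*2+0=2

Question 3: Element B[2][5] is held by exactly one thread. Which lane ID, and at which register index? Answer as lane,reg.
21,0

c=5→G=5  r=2→rhi=0,T=1,p=0
L=5*4+1=21  i=0*2+0=0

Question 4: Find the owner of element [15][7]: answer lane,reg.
c=7->g=7  r=15->rb=1,t=3,b0=1
L=7*4+3=31  i=1*2+1=3

31,3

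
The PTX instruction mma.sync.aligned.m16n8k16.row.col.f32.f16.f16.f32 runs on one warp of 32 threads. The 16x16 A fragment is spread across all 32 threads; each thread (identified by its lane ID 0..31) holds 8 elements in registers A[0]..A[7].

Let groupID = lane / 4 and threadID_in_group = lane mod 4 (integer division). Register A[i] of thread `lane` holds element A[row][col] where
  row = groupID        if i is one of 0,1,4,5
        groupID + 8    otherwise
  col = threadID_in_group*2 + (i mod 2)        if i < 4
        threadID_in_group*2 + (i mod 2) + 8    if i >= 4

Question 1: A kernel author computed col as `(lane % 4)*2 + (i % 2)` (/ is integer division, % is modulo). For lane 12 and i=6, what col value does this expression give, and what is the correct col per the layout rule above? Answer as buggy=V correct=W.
`(lane % 4)*2 + (i % 2)`[12,6]->0
lane 12->12/4=3, 12 mod 4=0
i=6  r:3+8->11  c:2·0+0+8->8
col: 0 vs 8

buggy=0 correct=8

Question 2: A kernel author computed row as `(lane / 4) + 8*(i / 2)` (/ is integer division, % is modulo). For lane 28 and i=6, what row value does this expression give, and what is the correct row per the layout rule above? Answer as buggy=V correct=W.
`(lane / 4) + 8*(i / 2)`[28,6]->31
lane 28: gid=7 (28/4), tid=0 (28%4)
i=6: r=7+8=15, c=0*2+0+8=8
row: 31 vs 15

buggy=31 correct=15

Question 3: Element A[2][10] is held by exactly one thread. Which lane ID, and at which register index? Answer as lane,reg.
r:2=>grp=2,rB=0  c:10=>cB=1,tig=1,lo=0
L=2*4+1=9  i=1*4+0*2+0=4

9,4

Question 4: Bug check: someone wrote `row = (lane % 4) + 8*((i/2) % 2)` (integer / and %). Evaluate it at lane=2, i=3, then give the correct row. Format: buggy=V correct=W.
`(lane % 4) + 8*((i/2) % 2)`[2,3]->10
2: g=0,t=2
[3] (0+8,2*2+1+0) = (8,5)
row: 10 vs 8

buggy=10 correct=8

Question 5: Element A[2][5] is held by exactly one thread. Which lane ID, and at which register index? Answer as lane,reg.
10,1

r=2→G=2,rhi=0  c=5→chi=0,T=2,p=1
L=2*4+2=10  i=0*4+0*2+1=1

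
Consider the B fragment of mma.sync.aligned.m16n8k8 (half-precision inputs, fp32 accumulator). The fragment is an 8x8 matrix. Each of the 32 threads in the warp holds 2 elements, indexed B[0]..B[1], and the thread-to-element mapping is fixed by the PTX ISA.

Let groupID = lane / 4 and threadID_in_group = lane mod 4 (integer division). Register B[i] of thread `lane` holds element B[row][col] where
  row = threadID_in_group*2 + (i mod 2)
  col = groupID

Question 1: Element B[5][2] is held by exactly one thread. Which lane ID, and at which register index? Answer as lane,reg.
c:2=>grp=2  r:5=>tig=2,lo=1
L=2*4+2=10  i=1=1

10,1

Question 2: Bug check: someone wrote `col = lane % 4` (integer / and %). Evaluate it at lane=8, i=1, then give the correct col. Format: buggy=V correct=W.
`lane % 4`[8,1]=>0
lane 8: grp=2 (8/4), tig=0 (8%4)
i=1: r=0*2+1=1, c=grp=2
col: 0 vs 2

buggy=0 correct=2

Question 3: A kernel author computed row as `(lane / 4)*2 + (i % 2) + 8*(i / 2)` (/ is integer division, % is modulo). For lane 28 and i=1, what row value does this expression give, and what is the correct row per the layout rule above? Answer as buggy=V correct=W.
buggy=15 correct=1

`(lane / 4)*2 + (i % 2) + 8*(i / 2)`[28,1]->15
lane 28->28/4=7, 28 mod 4=0
i=1  r:2·0+1->1  c:7
row: 15 vs 1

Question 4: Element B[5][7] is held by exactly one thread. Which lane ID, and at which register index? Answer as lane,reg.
30,1

c=7⇒gr=7  r=5⇒th=2,odd=1
L=7*4+2=30  i=1=1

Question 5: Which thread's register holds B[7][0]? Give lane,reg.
3,1

c=0⇒gr=0  r=7⇒th=3,odd=1
L=0*4+3=3  i=1=1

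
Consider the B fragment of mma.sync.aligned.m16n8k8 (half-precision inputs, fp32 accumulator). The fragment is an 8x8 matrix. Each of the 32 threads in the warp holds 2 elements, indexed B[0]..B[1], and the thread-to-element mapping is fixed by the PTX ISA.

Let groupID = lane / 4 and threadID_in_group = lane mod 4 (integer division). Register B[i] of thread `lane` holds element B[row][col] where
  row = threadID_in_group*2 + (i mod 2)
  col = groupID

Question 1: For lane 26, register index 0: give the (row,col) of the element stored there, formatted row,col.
26: G=6,T=2
[0] (2*2+0,6) = (4,6)

4,6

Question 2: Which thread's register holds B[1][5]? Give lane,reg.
20,1

c=5⇒gr=5  r=1⇒th=0,odd=1
L=5*4+0=20  i=1=1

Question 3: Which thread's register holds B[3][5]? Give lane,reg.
c:5=>grp=5  r:3=>tig=1,lo=1
L=5*4+1=21  i=1=1

21,1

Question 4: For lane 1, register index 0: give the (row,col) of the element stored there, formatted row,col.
2,0

lane 1=>1/4=0, 1 mod 4=1
i=0  r:2·1+0=>2  c:0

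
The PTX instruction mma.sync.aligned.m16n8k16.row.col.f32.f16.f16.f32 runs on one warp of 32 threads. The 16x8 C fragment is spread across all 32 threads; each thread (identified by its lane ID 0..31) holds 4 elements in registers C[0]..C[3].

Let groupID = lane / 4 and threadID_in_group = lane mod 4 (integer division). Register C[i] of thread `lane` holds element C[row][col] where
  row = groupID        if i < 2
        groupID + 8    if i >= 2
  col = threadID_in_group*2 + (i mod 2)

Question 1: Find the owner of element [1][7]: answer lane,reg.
r=1⇒gr=1,Rb=0  c=7⇒th=3,odd=1
L=1*4+3=7  i=0*2+1=1

7,1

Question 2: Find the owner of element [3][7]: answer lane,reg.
15,1

r:3=>grp=3,rB=0  c:7=>tig=3,lo=1
L=3*4+3=15  i=0*2+1=1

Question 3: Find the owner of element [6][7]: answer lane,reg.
27,1

r=6⇒gr=6,Rb=0  c=7⇒th=3,odd=1
L=6*4+3=27  i=0*2+1=1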